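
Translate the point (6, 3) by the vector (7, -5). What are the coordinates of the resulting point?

Translation by (7, -5) (homogeneous matrix [[1, 0, 7], [0, 1, -5], [0, 0, 1]]):
x' = 6 + 7 = 13
y' = 3 + -5 = -2
Result: (13, -2)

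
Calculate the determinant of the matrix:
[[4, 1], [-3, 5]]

For a 2×2 matrix [[a, b], [c, d]], det = ad - bc
det = (4)(5) - (1)(-3) = 20 - -3 = 23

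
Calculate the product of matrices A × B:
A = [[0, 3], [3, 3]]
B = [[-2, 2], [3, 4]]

Matrix multiplication:
C[0][0] = 0×-2 + 3×3 = 9
C[0][1] = 0×2 + 3×4 = 12
C[1][0] = 3×-2 + 3×3 = 3
C[1][1] = 3×2 + 3×4 = 18
Result: [[9, 12], [3, 18]]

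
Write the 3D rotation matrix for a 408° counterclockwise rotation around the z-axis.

Rotation matrix for counterclockwise 408° around z-axis:
cos(408°) = 0.6691, sin(408°) = 0.7431
Result: [[0.6691, -0.7431, 0], [0.7431, 0.6691, 0], [0, 0, 1]]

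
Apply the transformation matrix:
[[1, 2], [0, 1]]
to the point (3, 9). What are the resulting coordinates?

Matrix multiplication:
[[1, 2], [0, 1]] × [3, 9]ᵀ
= [(1)(3) + (2)(9), (0)(3) + (1)(9)]ᵀ
= [21, 9]ᵀ
Result: (21, 9)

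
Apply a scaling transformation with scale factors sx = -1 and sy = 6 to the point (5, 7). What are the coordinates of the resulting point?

Scaling matrix:
[[-1, 0], [0, 6]]
Result: (5 × -1, 7 × 6) = (-5, 42)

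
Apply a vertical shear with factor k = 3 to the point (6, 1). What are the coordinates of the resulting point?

Shear matrix for vertical shear with factor k = 3:
[[1, 0], [3, 1]]
Result: (6, 1) → (6, 19)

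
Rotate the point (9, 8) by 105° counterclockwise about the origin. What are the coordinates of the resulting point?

Rotation matrix for 105°: [[cos 105°, -sin 105°], [sin 105°, cos 105°]] ≈ [[-0.258819, -0.965926], [0.965926, -0.258819]]
[[-0.258819, -0.965926], [0.965926, -0.258819]] × [9, 8]ᵀ ≈ [-10.0568, 6.6228]ᵀ
Result: (-10.0568, 6.6228)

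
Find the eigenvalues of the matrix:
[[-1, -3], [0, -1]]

Characteristic equation: det(A - λI) = 0
λ² - (trace)λ + (det) = 0
trace = -1 + -1 = -2, det = (-1)(-1) - (-3)(0) = 1
λ² - (-2)λ + (1) = 0
λ = (-2 ± √((-2)² - 4·(1))) / 2 = (-2 ± √0) / 2
Solving: λ = -1, -1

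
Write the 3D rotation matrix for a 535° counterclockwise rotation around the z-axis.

Rotation matrix for counterclockwise 535° around z-axis:
cos(535°) = -0.9962, sin(535°) = 0.0872
Result: [[-0.9962, -0.0872, 0], [0.0872, -0.9962, 0], [0, 0, 1]]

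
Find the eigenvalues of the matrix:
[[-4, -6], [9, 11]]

Characteristic equation: det(A - λI) = 0
λ² - (trace)λ + (det) = 0
trace = -4 + 11 = 7, det = (-4)(11) - (-6)(9) = 10
λ² - (7)λ + (10) = 0
λ = (7 ± √((7)² - 4·(10))) / 2 = (7 ± √9) / 2
Solving: λ = 2, 5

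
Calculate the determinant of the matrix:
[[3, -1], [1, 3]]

For a 2×2 matrix [[a, b], [c, d]], det = ad - bc
det = (3)(3) - (-1)(1) = 9 - -1 = 10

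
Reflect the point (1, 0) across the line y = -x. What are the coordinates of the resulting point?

Reflection across line y = -x: (1, 0) → (0, -1)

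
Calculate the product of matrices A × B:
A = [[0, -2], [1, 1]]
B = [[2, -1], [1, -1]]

Matrix multiplication:
C[0][0] = 0×2 + -2×1 = -2
C[0][1] = 0×-1 + -2×-1 = 2
C[1][0] = 1×2 + 1×1 = 3
C[1][1] = 1×-1 + 1×-1 = -2
Result: [[-2, 2], [3, -2]]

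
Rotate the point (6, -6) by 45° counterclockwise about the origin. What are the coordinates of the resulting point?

Rotation matrix for 45°: [[cos 45°, -sin 45°], [sin 45°, cos 45°]] ≈ [[0.707107, -0.707107], [0.707107, 0.707107]]
[[0.707107, -0.707107], [0.707107, 0.707107]] × [6, -6]ᵀ ≈ [8.4853, 0]ᵀ
Result: (8.4853, 0)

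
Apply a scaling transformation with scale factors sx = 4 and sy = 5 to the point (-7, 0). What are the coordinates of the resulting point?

Scaling matrix:
[[4, 0], [0, 5]]
Result: (-7 × 4, 0 × 5) = (-28, 0)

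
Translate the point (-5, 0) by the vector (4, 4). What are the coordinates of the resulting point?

Translation by (4, 4) (homogeneous matrix [[1, 0, 4], [0, 1, 4], [0, 0, 1]]):
x' = -5 + 4 = -1
y' = 0 + 4 = 4
Result: (-1, 4)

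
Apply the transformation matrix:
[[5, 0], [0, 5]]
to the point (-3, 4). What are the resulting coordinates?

Matrix multiplication:
[[5, 0], [0, 5]] × [-3, 4]ᵀ
= [(5)(-3) + (0)(4), (0)(-3) + (5)(4)]ᵀ
= [-15, 20]ᵀ
Result: (-15, 20)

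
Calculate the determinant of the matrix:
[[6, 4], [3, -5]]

For a 2×2 matrix [[a, b], [c, d]], det = ad - bc
det = (6)(-5) - (4)(3) = -30 - 12 = -42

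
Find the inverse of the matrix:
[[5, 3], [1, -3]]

For [[a,b],[c,d]], inverse = (1/det)·[[d,-b],[-c,a]]
det = (5)(-3) - (3)(1) = -15 - 3 = -18
Inverse = (1/-18)·[[-3, -3], [-1, 5]]
= [[1/6, 1/6], [1/18, -5/18]]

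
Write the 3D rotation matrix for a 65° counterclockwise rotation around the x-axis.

Rotation matrix for counterclockwise 65° around x-axis:
cos(65°) = 0.4226, sin(65°) = 0.9063
Result: [[1, 0, 0], [0, 0.4226, -0.9063], [0, 0.9063, 0.4226]]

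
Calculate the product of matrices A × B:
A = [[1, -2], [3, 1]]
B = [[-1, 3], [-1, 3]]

Matrix multiplication:
C[0][0] = 1×-1 + -2×-1 = 1
C[0][1] = 1×3 + -2×3 = -3
C[1][0] = 3×-1 + 1×-1 = -4
C[1][1] = 3×3 + 1×3 = 12
Result: [[1, -3], [-4, 12]]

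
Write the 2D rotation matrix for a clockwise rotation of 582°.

Rotation matrix formula: [[cos θ, -sin θ], [sin θ, cos θ]]
A clockwise rotation by 582° is equivalent to a counterclockwise rotation by -582°.
For θ = -582°:
cos(-582°) = -0.7431
sin(-582°) = 0.6691
Result: [[-0.7431, -0.6691], [0.6691, -0.7431]]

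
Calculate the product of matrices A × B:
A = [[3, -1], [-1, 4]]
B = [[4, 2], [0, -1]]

Matrix multiplication:
C[0][0] = 3×4 + -1×0 = 12
C[0][1] = 3×2 + -1×-1 = 7
C[1][0] = -1×4 + 4×0 = -4
C[1][1] = -1×2 + 4×-1 = -6
Result: [[12, 7], [-4, -6]]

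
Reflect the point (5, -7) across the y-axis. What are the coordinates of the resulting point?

Reflection across y-axis: (5, -7) → (-5, -7)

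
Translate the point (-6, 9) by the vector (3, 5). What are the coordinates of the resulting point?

Translation by (3, 5) (homogeneous matrix [[1, 0, 3], [0, 1, 5], [0, 0, 1]]):
x' = -6 + 3 = -3
y' = 9 + 5 = 14
Result: (-3, 14)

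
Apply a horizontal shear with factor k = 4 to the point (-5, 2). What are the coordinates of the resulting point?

Shear matrix for horizontal shear with factor k = 4:
[[1, 4], [0, 1]]
Result: (-5, 2) → (3, 2)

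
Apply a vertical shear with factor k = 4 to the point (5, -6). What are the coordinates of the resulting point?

Shear matrix for vertical shear with factor k = 4:
[[1, 0], [4, 1]]
Result: (5, -6) → (5, 14)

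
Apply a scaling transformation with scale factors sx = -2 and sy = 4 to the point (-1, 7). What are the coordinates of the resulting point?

Scaling matrix:
[[-2, 0], [0, 4]]
Result: (-1 × -2, 7 × 4) = (2, 28)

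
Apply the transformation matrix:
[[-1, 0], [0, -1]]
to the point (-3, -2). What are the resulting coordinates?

Matrix multiplication:
[[-1, 0], [0, -1]] × [-3, -2]ᵀ
= [(-1)(-3) + (0)(-2), (0)(-3) + (-1)(-2)]ᵀ
= [3, 2]ᵀ
Result: (3, 2)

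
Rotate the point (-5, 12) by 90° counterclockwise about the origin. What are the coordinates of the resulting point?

Rotation matrix for 90°: [[cos 90°, -sin 90°], [sin 90°, cos 90°]] = [[0, -1], [1, 0]]
[[0, -1], [1, 0]] × [-5, 12]ᵀ = [-12, -5]ᵀ
Result: (-12, -5)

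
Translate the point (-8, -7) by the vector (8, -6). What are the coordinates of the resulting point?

Translation by (8, -6) (homogeneous matrix [[1, 0, 8], [0, 1, -6], [0, 0, 1]]):
x' = -8 + 8 = 0
y' = -7 + -6 = -13
Result: (0, -13)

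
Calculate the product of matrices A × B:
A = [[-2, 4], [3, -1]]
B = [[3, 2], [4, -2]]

Matrix multiplication:
C[0][0] = -2×3 + 4×4 = 10
C[0][1] = -2×2 + 4×-2 = -12
C[1][0] = 3×3 + -1×4 = 5
C[1][1] = 3×2 + -1×-2 = 8
Result: [[10, -12], [5, 8]]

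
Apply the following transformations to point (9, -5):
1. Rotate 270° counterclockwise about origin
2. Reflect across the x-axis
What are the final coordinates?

Step 1: Rotate 270° → (-5, -9)
Step 2: Reflect across x-axis → (-5, 9)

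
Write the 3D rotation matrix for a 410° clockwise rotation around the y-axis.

Rotation matrix for clockwise 410° around y-axis:
A clockwise rotation by 410° is a counterclockwise rotation by -410°.
cos(-410°) = 0.6428, sin(-410°) = -0.7660
Result: [[0.6428, 0, -0.7660], [0, 1, 0], [0.7660, 0, 0.6428]]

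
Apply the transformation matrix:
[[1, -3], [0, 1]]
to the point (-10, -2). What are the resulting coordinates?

Matrix multiplication:
[[1, -3], [0, 1]] × [-10, -2]ᵀ
= [(1)(-10) + (-3)(-2), (0)(-10) + (1)(-2)]ᵀ
= [-4, -2]ᵀ
Result: (-4, -2)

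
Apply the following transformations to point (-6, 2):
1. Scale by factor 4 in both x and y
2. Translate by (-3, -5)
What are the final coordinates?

Step 1: Scale (-6, 2) by 4 → (-24, 8)
Step 2: Translate by (-3, -5) → (-27, 3)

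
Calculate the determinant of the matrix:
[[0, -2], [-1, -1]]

For a 2×2 matrix [[a, b], [c, d]], det = ad - bc
det = (0)(-1) - (-2)(-1) = 0 - 2 = -2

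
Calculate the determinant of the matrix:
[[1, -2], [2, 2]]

For a 2×2 matrix [[a, b], [c, d]], det = ad - bc
det = (1)(2) - (-2)(2) = 2 - -4 = 6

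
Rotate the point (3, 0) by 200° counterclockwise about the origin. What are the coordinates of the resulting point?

Rotation matrix for 200°: [[cos 200°, -sin 200°], [sin 200°, cos 200°]] ≈ [[-0.939693, 0.342020], [-0.342020, -0.939693]]
[[-0.939693, 0.342020], [-0.342020, -0.939693]] × [3, 0]ᵀ ≈ [-2.8191, -1.0261]ᵀ
Result: (-2.8191, -1.0261)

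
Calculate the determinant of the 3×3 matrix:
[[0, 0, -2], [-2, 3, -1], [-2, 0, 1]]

Expansion along first row:
det = 0·det([[3,-1],[0,1]]) - 0·det([[-2,-1],[-2,1]]) + -2·det([[-2,3],[-2,0]])
    = 0·(3·1 - -1·0) - 0·(-2·1 - -1·-2) + -2·(-2·0 - 3·-2)
    = 0·3 - 0·-4 + -2·6
    = 0 + 0 + -12 = -12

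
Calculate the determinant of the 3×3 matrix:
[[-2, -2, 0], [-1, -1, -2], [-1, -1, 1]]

Expansion along first row:
det = -2·det([[-1,-2],[-1,1]]) - -2·det([[-1,-2],[-1,1]]) + 0·det([[-1,-1],[-1,-1]])
    = -2·(-1·1 - -2·-1) - -2·(-1·1 - -2·-1) + 0·(-1·-1 - -1·-1)
    = -2·-3 - -2·-3 + 0·0
    = 6 + -6 + 0 = 0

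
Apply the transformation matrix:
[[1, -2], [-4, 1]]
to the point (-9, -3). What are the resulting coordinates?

Matrix multiplication:
[[1, -2], [-4, 1]] × [-9, -3]ᵀ
= [(1)(-9) + (-2)(-3), (-4)(-9) + (1)(-3)]ᵀ
= [-3, 33]ᵀ
Result: (-3, 33)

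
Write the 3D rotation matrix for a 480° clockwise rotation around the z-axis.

Rotation matrix for clockwise 480° around z-axis:
A clockwise rotation by 480° is a counterclockwise rotation by -480°.
cos(-480°) = -1/2, sin(-480°) = -√3/2
Result: [[-1/2, √3/2, 0], [-√3/2, -1/2, 0], [0, 0, 1]]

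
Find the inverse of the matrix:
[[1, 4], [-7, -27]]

For [[a,b],[c,d]], inverse = (1/det)·[[d,-b],[-c,a]]
det = (1)(-27) - (4)(-7) = -27 - -28 = 1
Inverse = [[-27, -4], [7, 1]]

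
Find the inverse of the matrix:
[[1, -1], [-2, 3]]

For [[a,b],[c,d]], inverse = (1/det)·[[d,-b],[-c,a]]
det = (1)(3) - (-1)(-2) = 3 - 2 = 1
Inverse = [[3, 1], [2, 1]]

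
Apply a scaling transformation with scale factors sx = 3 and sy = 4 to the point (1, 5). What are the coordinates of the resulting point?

Scaling matrix:
[[3, 0], [0, 4]]
Result: (1 × 3, 5 × 4) = (3, 20)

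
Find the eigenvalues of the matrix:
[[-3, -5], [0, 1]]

Characteristic equation: det(A - λI) = 0
λ² - (trace)λ + (det) = 0
trace = -3 + 1 = -2, det = (-3)(1) - (-5)(0) = -3
λ² - (-2)λ + (-3) = 0
λ = (-2 ± √((-2)² - 4·(-3))) / 2 = (-2 ± √16) / 2
Solving: λ = -3, 1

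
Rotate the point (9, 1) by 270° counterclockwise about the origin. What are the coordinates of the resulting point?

Rotation matrix for 270°: [[cos 270°, -sin 270°], [sin 270°, cos 270°]] = [[0, 1], [-1, 0]]
[[0, 1], [-1, 0]] × [9, 1]ᵀ = [1, -9]ᵀ
Result: (1, -9)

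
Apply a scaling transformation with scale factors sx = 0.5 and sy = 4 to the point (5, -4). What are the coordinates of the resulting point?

Scaling matrix:
[[0.50, 0], [0, 4]]
Result: (5 × 0.5, -4 × 4) = (2.5, -16)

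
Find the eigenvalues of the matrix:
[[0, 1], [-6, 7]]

Characteristic equation: det(A - λI) = 0
λ² - (trace)λ + (det) = 0
trace = 0 + 7 = 7, det = (0)(7) - (1)(-6) = 6
λ² - (7)λ + (6) = 0
λ = (7 ± √((7)² - 4·(6))) / 2 = (7 ± √25) / 2
Solving: λ = 1, 6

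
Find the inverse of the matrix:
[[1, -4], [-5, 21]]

For [[a,b],[c,d]], inverse = (1/det)·[[d,-b],[-c,a]]
det = (1)(21) - (-4)(-5) = 21 - 20 = 1
Inverse = [[21, 4], [5, 1]]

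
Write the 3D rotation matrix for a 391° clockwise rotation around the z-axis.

Rotation matrix for clockwise 391° around z-axis:
A clockwise rotation by 391° is a counterclockwise rotation by -391°.
cos(-391°) = 0.8572, sin(-391°) = -0.5150
Result: [[0.8572, 0.5150, 0], [-0.5150, 0.8572, 0], [0, 0, 1]]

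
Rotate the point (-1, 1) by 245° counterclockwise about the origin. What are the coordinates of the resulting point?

Rotation matrix for 245°: [[cos 245°, -sin 245°], [sin 245°, cos 245°]] ≈ [[-0.422618, 0.906308], [-0.906308, -0.422618]]
[[-0.422618, 0.906308], [-0.906308, -0.422618]] × [-1, 1]ᵀ ≈ [1.3289, 0.4837]ᵀ
Result: (1.3289, 0.4837)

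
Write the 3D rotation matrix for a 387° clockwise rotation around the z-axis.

Rotation matrix for clockwise 387° around z-axis:
A clockwise rotation by 387° is a counterclockwise rotation by -387°.
cos(-387°) = 0.8910, sin(-387°) = -0.4540
Result: [[0.8910, 0.4540, 0], [-0.4540, 0.8910, 0], [0, 0, 1]]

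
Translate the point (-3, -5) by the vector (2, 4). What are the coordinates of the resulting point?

Translation by (2, 4) (homogeneous matrix [[1, 0, 2], [0, 1, 4], [0, 0, 1]]):
x' = -3 + 2 = -1
y' = -5 + 4 = -1
Result: (-1, -1)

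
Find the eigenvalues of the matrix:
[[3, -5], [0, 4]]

Characteristic equation: det(A - λI) = 0
λ² - (trace)λ + (det) = 0
trace = 3 + 4 = 7, det = (3)(4) - (-5)(0) = 12
λ² - (7)λ + (12) = 0
λ = (7 ± √((7)² - 4·(12))) / 2 = (7 ± √1) / 2
Solving: λ = 3, 4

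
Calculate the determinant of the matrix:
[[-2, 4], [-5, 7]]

For a 2×2 matrix [[a, b], [c, d]], det = ad - bc
det = (-2)(7) - (4)(-5) = -14 - -20 = 6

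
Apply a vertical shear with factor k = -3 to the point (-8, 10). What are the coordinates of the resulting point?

Shear matrix for vertical shear with factor k = -3:
[[1, 0], [-3, 1]]
Result: (-8, 10) → (-8, 34)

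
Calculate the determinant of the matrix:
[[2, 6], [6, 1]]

For a 2×2 matrix [[a, b], [c, d]], det = ad - bc
det = (2)(1) - (6)(6) = 2 - 36 = -34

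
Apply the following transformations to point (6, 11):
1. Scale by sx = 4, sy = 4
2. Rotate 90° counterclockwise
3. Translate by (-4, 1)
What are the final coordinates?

Step 1: Scale → (24, 44)
Step 2: Rotate 90° → (-44, 24)
Step 3: Translate → (-48, 25)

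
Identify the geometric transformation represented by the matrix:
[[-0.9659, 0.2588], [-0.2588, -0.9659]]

This matrix represents: rotation by 195° counterclockwise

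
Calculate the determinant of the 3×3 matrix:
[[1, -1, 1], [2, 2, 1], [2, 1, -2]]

Expansion along first row:
det = 1·det([[2,1],[1,-2]]) - -1·det([[2,1],[2,-2]]) + 1·det([[2,2],[2,1]])
    = 1·(2·-2 - 1·1) - -1·(2·-2 - 1·2) + 1·(2·1 - 2·2)
    = 1·-5 - -1·-6 + 1·-2
    = -5 + -6 + -2 = -13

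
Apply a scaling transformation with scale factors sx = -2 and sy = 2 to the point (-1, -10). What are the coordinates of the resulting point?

Scaling matrix:
[[-2, 0], [0, 2]]
Result: (-1 × -2, -10 × 2) = (2, -20)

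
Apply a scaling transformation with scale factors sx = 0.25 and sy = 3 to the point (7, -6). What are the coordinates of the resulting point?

Scaling matrix:
[[0.25, 0], [0, 3]]
Result: (7 × 0.25, -6 × 3) = (1.75, -18)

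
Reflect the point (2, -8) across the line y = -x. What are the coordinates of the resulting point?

Reflection across line y = -x: (2, -8) → (8, -2)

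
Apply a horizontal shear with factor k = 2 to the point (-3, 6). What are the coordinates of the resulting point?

Shear matrix for horizontal shear with factor k = 2:
[[1, 2], [0, 1]]
Result: (-3, 6) → (9, 6)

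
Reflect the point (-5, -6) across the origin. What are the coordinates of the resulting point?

Reflection across origin: (-5, -6) → (5, 6)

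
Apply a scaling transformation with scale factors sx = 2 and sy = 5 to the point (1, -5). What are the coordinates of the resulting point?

Scaling matrix:
[[2, 0], [0, 5]]
Result: (1 × 2, -5 × 5) = (2, -25)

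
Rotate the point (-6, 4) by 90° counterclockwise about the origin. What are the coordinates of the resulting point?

Rotation matrix for 90°: [[cos 90°, -sin 90°], [sin 90°, cos 90°]] = [[0, -1], [1, 0]]
[[0, -1], [1, 0]] × [-6, 4]ᵀ = [-4, -6]ᵀ
Result: (-4, -6)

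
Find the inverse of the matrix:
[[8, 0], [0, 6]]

For [[a,b],[c,d]], inverse = (1/det)·[[d,-b],[-c,a]]
det = (8)(6) - (0)(0) = 48 - 0 = 48
Inverse = (1/48)·[[6, 0], [0, 8]]
= [[1/8, 0], [0, 1/6]]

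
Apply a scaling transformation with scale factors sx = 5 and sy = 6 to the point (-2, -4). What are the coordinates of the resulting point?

Scaling matrix:
[[5, 0], [0, 6]]
Result: (-2 × 5, -4 × 6) = (-10, -24)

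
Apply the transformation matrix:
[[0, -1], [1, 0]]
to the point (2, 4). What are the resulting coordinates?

Matrix multiplication:
[[0, -1], [1, 0]] × [2, 4]ᵀ
= [(0)(2) + (-1)(4), (1)(2) + (0)(4)]ᵀ
= [-4, 2]ᵀ
Result: (-4, 2)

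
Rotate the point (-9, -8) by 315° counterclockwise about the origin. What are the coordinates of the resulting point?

Rotation matrix for 315°: [[cos 315°, -sin 315°], [sin 315°, cos 315°]] ≈ [[0.707107, 0.707107], [-0.707107, 0.707107]]
[[0.707107, 0.707107], [-0.707107, 0.707107]] × [-9, -8]ᵀ ≈ [-12.0208, 0.7071]ᵀ
Result: (-12.0208, 0.7071)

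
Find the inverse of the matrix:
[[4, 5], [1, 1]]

For [[a,b],[c,d]], inverse = (1/det)·[[d,-b],[-c,a]]
det = (4)(1) - (5)(1) = 4 - 5 = -1
Inverse = (1/-1)·[[1, -5], [-1, 4]]
= [[-1, 5], [1, -4]]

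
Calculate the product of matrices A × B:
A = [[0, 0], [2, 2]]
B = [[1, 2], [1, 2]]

Matrix multiplication:
C[0][0] = 0×1 + 0×1 = 0
C[0][1] = 0×2 + 0×2 = 0
C[1][0] = 2×1 + 2×1 = 4
C[1][1] = 2×2 + 2×2 = 8
Result: [[0, 0], [4, 8]]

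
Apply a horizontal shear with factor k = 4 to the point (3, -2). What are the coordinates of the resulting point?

Shear matrix for horizontal shear with factor k = 4:
[[1, 4], [0, 1]]
Result: (3, -2) → (-5, -2)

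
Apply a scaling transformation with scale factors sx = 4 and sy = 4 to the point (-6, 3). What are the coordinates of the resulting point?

Scaling matrix:
[[4, 0], [0, 4]]
Result: (-6 × 4, 3 × 4) = (-24, 12)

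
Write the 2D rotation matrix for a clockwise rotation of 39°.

Rotation matrix formula: [[cos θ, -sin θ], [sin θ, cos θ]]
A clockwise rotation by 39° is equivalent to a counterclockwise rotation by -39°.
For θ = -39°:
cos(-39°) = 0.7771
sin(-39°) = -0.6293
Result: [[0.7771, 0.6293], [-0.6293, 0.7771]]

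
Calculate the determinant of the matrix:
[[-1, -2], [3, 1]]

For a 2×2 matrix [[a, b], [c, d]], det = ad - bc
det = (-1)(1) - (-2)(3) = -1 - -6 = 5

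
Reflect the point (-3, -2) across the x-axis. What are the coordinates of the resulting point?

Reflection across x-axis: (-3, -2) → (-3, 2)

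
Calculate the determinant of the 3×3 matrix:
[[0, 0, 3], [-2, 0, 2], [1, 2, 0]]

Expansion along first row:
det = 0·det([[0,2],[2,0]]) - 0·det([[-2,2],[1,0]]) + 3·det([[-2,0],[1,2]])
    = 0·(0·0 - 2·2) - 0·(-2·0 - 2·1) + 3·(-2·2 - 0·1)
    = 0·-4 - 0·-2 + 3·-4
    = 0 + 0 + -12 = -12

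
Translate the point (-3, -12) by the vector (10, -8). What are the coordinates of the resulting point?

Translation by (10, -8) (homogeneous matrix [[1, 0, 10], [0, 1, -8], [0, 0, 1]]):
x' = -3 + 10 = 7
y' = -12 + -8 = -20
Result: (7, -20)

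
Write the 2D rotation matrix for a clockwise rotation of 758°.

Rotation matrix formula: [[cos θ, -sin θ], [sin θ, cos θ]]
A clockwise rotation by 758° is equivalent to a counterclockwise rotation by -758°.
For θ = -758°:
cos(-758°) = 0.7880
sin(-758°) = -0.6157
Result: [[0.7880, 0.6157], [-0.6157, 0.7880]]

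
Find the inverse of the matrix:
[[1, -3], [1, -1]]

For [[a,b],[c,d]], inverse = (1/det)·[[d,-b],[-c,a]]
det = (1)(-1) - (-3)(1) = -1 - -3 = 2
Inverse = (1/2)·[[-1, 3], [-1, 1]]
= [[-1/2, 3/2], [-1/2, 1/2]]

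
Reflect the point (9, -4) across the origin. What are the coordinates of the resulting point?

Reflection across origin: (9, -4) → (-9, 4)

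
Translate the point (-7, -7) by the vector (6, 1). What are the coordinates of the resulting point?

Translation by (6, 1) (homogeneous matrix [[1, 0, 6], [0, 1, 1], [0, 0, 1]]):
x' = -7 + 6 = -1
y' = -7 + 1 = -6
Result: (-1, -6)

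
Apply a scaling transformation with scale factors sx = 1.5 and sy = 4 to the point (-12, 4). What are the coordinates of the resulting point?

Scaling matrix:
[[1.50, 0], [0, 4]]
Result: (-12 × 1.5, 4 × 4) = (-18, 16)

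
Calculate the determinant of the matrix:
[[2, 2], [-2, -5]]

For a 2×2 matrix [[a, b], [c, d]], det = ad - bc
det = (2)(-5) - (2)(-2) = -10 - -4 = -6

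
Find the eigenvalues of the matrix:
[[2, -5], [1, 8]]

Characteristic equation: det(A - λI) = 0
λ² - (trace)λ + (det) = 0
trace = 2 + 8 = 10, det = (2)(8) - (-5)(1) = 21
λ² - (10)λ + (21) = 0
λ = (10 ± √((10)² - 4·(21))) / 2 = (10 ± √16) / 2
Solving: λ = 3, 7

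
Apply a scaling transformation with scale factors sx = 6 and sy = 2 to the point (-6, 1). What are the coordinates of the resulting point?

Scaling matrix:
[[6, 0], [0, 2]]
Result: (-6 × 6, 1 × 2) = (-36, 2)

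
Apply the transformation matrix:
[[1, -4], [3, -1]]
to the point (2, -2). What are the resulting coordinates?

Matrix multiplication:
[[1, -4], [3, -1]] × [2, -2]ᵀ
= [(1)(2) + (-4)(-2), (3)(2) + (-1)(-2)]ᵀ
= [10, 8]ᵀ
Result: (10, 8)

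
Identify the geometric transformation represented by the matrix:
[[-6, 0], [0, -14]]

This matrix represents: non-uniform scaling by sx = -6, sy = -14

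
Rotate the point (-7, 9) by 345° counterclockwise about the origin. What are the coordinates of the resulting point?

Rotation matrix for 345°: [[cos 345°, -sin 345°], [sin 345°, cos 345°]] ≈ [[0.965926, 0.258819], [-0.258819, 0.965926]]
[[0.965926, 0.258819], [-0.258819, 0.965926]] × [-7, 9]ᵀ ≈ [-4.4321, 10.5051]ᵀ
Result: (-4.4321, 10.5051)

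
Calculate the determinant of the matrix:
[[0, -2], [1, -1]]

For a 2×2 matrix [[a, b], [c, d]], det = ad - bc
det = (0)(-1) - (-2)(1) = 0 - -2 = 2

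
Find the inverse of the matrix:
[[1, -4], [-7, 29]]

For [[a,b],[c,d]], inverse = (1/det)·[[d,-b],[-c,a]]
det = (1)(29) - (-4)(-7) = 29 - 28 = 1
Inverse = [[29, 4], [7, 1]]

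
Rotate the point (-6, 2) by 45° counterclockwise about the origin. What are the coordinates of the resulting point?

Rotation matrix for 45°: [[cos 45°, -sin 45°], [sin 45°, cos 45°]] ≈ [[0.707107, -0.707107], [0.707107, 0.707107]]
[[0.707107, -0.707107], [0.707107, 0.707107]] × [-6, 2]ᵀ ≈ [-5.6569, -2.8284]ᵀ
Result: (-5.6569, -2.8284)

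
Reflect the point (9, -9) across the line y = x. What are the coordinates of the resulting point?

Reflection across line y = x: (9, -9) → (-9, 9)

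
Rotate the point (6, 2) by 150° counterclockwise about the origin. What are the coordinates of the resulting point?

Rotation matrix for 150°: [[cos 150°, -sin 150°], [sin 150°, cos 150°]] ≈ [[-0.866025, -0.500000], [0.500000, -0.866025]]
[[-0.866025, -0.500000], [0.500000, -0.866025]] × [6, 2]ᵀ ≈ [-6.1962, 1.2679]ᵀ
Result: (-6.1962, 1.2679)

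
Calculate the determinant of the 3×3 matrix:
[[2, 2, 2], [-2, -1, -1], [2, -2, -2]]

Expansion along first row:
det = 2·det([[-1,-1],[-2,-2]]) - 2·det([[-2,-1],[2,-2]]) + 2·det([[-2,-1],[2,-2]])
    = 2·(-1·-2 - -1·-2) - 2·(-2·-2 - -1·2) + 2·(-2·-2 - -1·2)
    = 2·0 - 2·6 + 2·6
    = 0 + -12 + 12 = 0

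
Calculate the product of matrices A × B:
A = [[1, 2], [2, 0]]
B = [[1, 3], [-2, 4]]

Matrix multiplication:
C[0][0] = 1×1 + 2×-2 = -3
C[0][1] = 1×3 + 2×4 = 11
C[1][0] = 2×1 + 0×-2 = 2
C[1][1] = 2×3 + 0×4 = 6
Result: [[-3, 11], [2, 6]]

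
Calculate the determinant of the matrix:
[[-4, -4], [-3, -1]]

For a 2×2 matrix [[a, b], [c, d]], det = ad - bc
det = (-4)(-1) - (-4)(-3) = 4 - 12 = -8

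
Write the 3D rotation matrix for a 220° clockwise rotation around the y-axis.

Rotation matrix for clockwise 220° around y-axis:
A clockwise rotation by 220° is a counterclockwise rotation by -220°.
cos(-220°) = -0.7660, sin(-220°) = 0.6428
Result: [[-0.7660, 0, 0.6428], [0, 1, 0], [-0.6428, 0, -0.7660]]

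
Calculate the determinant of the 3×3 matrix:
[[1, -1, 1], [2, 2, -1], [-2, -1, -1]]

Expansion along first row:
det = 1·det([[2,-1],[-1,-1]]) - -1·det([[2,-1],[-2,-1]]) + 1·det([[2,2],[-2,-1]])
    = 1·(2·-1 - -1·-1) - -1·(2·-1 - -1·-2) + 1·(2·-1 - 2·-2)
    = 1·-3 - -1·-4 + 1·2
    = -3 + -4 + 2 = -5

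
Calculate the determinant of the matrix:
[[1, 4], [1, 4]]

For a 2×2 matrix [[a, b], [c, d]], det = ad - bc
det = (1)(4) - (4)(1) = 4 - 4 = 0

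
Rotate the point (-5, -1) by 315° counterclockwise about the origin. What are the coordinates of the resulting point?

Rotation matrix for 315°: [[cos 315°, -sin 315°], [sin 315°, cos 315°]] ≈ [[0.707107, 0.707107], [-0.707107, 0.707107]]
[[0.707107, 0.707107], [-0.707107, 0.707107]] × [-5, -1]ᵀ ≈ [-4.2426, 2.8284]ᵀ
Result: (-4.2426, 2.8284)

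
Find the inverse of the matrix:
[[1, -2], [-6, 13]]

For [[a,b],[c,d]], inverse = (1/det)·[[d,-b],[-c,a]]
det = (1)(13) - (-2)(-6) = 13 - 12 = 1
Inverse = [[13, 2], [6, 1]]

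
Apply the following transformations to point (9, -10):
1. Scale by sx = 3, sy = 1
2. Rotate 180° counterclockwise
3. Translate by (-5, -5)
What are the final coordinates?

Step 1: Scale → (27, -10)
Step 2: Rotate 180° → (-27, 10)
Step 3: Translate → (-32, 5)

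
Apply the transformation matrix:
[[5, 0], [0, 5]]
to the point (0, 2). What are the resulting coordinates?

Matrix multiplication:
[[5, 0], [0, 5]] × [0, 2]ᵀ
= [(5)(0) + (0)(2), (0)(0) + (5)(2)]ᵀ
= [0, 10]ᵀ
Result: (0, 10)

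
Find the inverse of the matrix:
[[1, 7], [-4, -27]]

For [[a,b],[c,d]], inverse = (1/det)·[[d,-b],[-c,a]]
det = (1)(-27) - (7)(-4) = -27 - -28 = 1
Inverse = [[-27, -7], [4, 1]]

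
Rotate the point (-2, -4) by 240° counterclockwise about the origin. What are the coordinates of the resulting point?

Rotation matrix for 240°: [[cos 240°, -sin 240°], [sin 240°, cos 240°]] ≈ [[-0.500000, 0.866025], [-0.866025, -0.500000]]
[[-0.500000, 0.866025], [-0.866025, -0.500000]] × [-2, -4]ᵀ ≈ [-2.4641, 3.7321]ᵀ
Result: (-2.4641, 3.7321)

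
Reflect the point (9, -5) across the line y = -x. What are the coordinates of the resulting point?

Reflection across line y = -x: (9, -5) → (5, -9)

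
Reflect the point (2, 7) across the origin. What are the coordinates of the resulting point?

Reflection across origin: (2, 7) → (-2, -7)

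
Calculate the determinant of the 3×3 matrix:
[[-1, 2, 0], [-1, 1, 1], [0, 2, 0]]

Expansion along first row:
det = -1·det([[1,1],[2,0]]) - 2·det([[-1,1],[0,0]]) + 0·det([[-1,1],[0,2]])
    = -1·(1·0 - 1·2) - 2·(-1·0 - 1·0) + 0·(-1·2 - 1·0)
    = -1·-2 - 2·0 + 0·-2
    = 2 + 0 + 0 = 2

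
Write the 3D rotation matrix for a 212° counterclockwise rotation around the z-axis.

Rotation matrix for counterclockwise 212° around z-axis:
cos(212°) = -0.8480, sin(212°) = -0.5299
Result: [[-0.8480, 0.5299, 0], [-0.5299, -0.8480, 0], [0, 0, 1]]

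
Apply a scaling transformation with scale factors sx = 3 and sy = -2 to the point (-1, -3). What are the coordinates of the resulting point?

Scaling matrix:
[[3, 0], [0, -2]]
Result: (-1 × 3, -3 × -2) = (-3, 6)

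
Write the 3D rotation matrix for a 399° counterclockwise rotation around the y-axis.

Rotation matrix for counterclockwise 399° around y-axis:
cos(399°) = 0.7771, sin(399°) = 0.6293
Result: [[0.7771, 0, 0.6293], [0, 1, 0], [-0.6293, 0, 0.7771]]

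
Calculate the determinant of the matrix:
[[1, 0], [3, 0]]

For a 2×2 matrix [[a, b], [c, d]], det = ad - bc
det = (1)(0) - (0)(3) = 0 - 0 = 0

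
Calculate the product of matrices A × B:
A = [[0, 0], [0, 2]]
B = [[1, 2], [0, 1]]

Matrix multiplication:
C[0][0] = 0×1 + 0×0 = 0
C[0][1] = 0×2 + 0×1 = 0
C[1][0] = 0×1 + 2×0 = 0
C[1][1] = 0×2 + 2×1 = 2
Result: [[0, 0], [0, 2]]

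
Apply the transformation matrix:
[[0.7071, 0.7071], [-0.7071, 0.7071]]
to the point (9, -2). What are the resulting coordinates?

Matrix multiplication:
[[0.7071, 0.7071], [-0.7071, 0.7071]] × [9, -2]ᵀ
= [(0.7071)(9) + (0.7071)(-2), (-0.7071)(9) + (0.7071)(-2)]ᵀ
= [4.9497, -7.7781]ᵀ
Result: (4.9497, -7.7781)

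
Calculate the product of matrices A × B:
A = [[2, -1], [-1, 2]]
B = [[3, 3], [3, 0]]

Matrix multiplication:
C[0][0] = 2×3 + -1×3 = 3
C[0][1] = 2×3 + -1×0 = 6
C[1][0] = -1×3 + 2×3 = 3
C[1][1] = -1×3 + 2×0 = -3
Result: [[3, 6], [3, -3]]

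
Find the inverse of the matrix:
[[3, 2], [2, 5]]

For [[a,b],[c,d]], inverse = (1/det)·[[d,-b],[-c,a]]
det = (3)(5) - (2)(2) = 15 - 4 = 11
Inverse = (1/11)·[[5, -2], [-2, 3]]
= [[5/11, -2/11], [-2/11, 3/11]]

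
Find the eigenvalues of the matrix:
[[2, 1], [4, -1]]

Characteristic equation: det(A - λI) = 0
λ² - (trace)λ + (det) = 0
trace = 2 + -1 = 1, det = (2)(-1) - (1)(4) = -6
λ² - (1)λ + (-6) = 0
λ = (1 ± √((1)² - 4·(-6))) / 2 = (1 ± √25) / 2
Solving: λ = -2, 3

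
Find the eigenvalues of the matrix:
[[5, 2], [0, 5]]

Characteristic equation: det(A - λI) = 0
λ² - (trace)λ + (det) = 0
trace = 5 + 5 = 10, det = (5)(5) - (2)(0) = 25
λ² - (10)λ + (25) = 0
λ = (10 ± √((10)² - 4·(25))) / 2 = (10 ± √0) / 2
Solving: λ = 5, 5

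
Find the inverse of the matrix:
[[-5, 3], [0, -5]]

For [[a,b],[c,d]], inverse = (1/det)·[[d,-b],[-c,a]]
det = (-5)(-5) - (3)(0) = 25 - 0 = 25
Inverse = (1/25)·[[-5, -3], [0, -5]]
= [[-1/5, -3/25], [0, -1/5]]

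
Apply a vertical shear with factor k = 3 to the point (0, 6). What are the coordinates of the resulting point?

Shear matrix for vertical shear with factor k = 3:
[[1, 0], [3, 1]]
Result: (0, 6) → (0, 6)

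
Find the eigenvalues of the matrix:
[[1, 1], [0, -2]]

Characteristic equation: det(A - λI) = 0
λ² - (trace)λ + (det) = 0
trace = 1 + -2 = -1, det = (1)(-2) - (1)(0) = -2
λ² - (-1)λ + (-2) = 0
λ = (-1 ± √((-1)² - 4·(-2))) / 2 = (-1 ± √9) / 2
Solving: λ = -2, 1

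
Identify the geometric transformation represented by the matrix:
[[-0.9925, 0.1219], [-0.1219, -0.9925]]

This matrix represents: rotation by 187° counterclockwise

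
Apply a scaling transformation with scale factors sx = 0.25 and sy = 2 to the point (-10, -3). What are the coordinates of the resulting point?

Scaling matrix:
[[0.25, 0], [0, 2]]
Result: (-10 × 0.25, -3 × 2) = (-2.5, -6)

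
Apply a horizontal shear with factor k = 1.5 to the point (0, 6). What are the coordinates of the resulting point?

Shear matrix for horizontal shear with factor k = 1.5:
[[1, 1.50], [0, 1]]
Result: (0, 6) → (9, 6)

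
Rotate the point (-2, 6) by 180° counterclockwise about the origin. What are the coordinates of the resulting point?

Rotation matrix for 180°: [[cos 180°, -sin 180°], [sin 180°, cos 180°]] = [[-1, 0], [0, -1]]
[[-1, 0], [0, -1]] × [-2, 6]ᵀ = [2, -6]ᵀ
Result: (2, -6)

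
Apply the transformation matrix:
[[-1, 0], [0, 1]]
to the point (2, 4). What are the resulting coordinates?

Matrix multiplication:
[[-1, 0], [0, 1]] × [2, 4]ᵀ
= [(-1)(2) + (0)(4), (0)(2) + (1)(4)]ᵀ
= [-2, 4]ᵀ
Result: (-2, 4)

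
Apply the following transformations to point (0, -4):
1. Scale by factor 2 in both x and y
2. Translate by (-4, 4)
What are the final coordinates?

Step 1: Scale (0, -4) by 2 → (0, -8)
Step 2: Translate by (-4, 4) → (-4, -4)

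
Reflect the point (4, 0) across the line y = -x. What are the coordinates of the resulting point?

Reflection across line y = -x: (4, 0) → (0, -4)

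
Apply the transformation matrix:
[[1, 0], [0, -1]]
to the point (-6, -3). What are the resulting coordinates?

Matrix multiplication:
[[1, 0], [0, -1]] × [-6, -3]ᵀ
= [(1)(-6) + (0)(-3), (0)(-6) + (-1)(-3)]ᵀ
= [-6, 3]ᵀ
Result: (-6, 3)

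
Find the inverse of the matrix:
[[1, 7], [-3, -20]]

For [[a,b],[c,d]], inverse = (1/det)·[[d,-b],[-c,a]]
det = (1)(-20) - (7)(-3) = -20 - -21 = 1
Inverse = [[-20, -7], [3, 1]]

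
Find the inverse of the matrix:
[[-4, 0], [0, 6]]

For [[a,b],[c,d]], inverse = (1/det)·[[d,-b],[-c,a]]
det = (-4)(6) - (0)(0) = -24 - 0 = -24
Inverse = (1/-24)·[[6, 0], [0, -4]]
= [[-1/4, 0], [0, 1/6]]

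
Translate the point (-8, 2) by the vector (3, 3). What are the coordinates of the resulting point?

Translation by (3, 3) (homogeneous matrix [[1, 0, 3], [0, 1, 3], [0, 0, 1]]):
x' = -8 + 3 = -5
y' = 2 + 3 = 5
Result: (-5, 5)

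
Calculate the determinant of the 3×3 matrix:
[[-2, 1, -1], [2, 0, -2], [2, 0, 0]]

Expansion along first row:
det = -2·det([[0,-2],[0,0]]) - 1·det([[2,-2],[2,0]]) + -1·det([[2,0],[2,0]])
    = -2·(0·0 - -2·0) - 1·(2·0 - -2·2) + -1·(2·0 - 0·2)
    = -2·0 - 1·4 + -1·0
    = 0 + -4 + 0 = -4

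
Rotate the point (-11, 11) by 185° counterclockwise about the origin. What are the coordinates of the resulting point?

Rotation matrix for 185°: [[cos 185°, -sin 185°], [sin 185°, cos 185°]] ≈ [[-0.996195, 0.087156], [-0.087156, -0.996195]]
[[-0.996195, 0.087156], [-0.087156, -0.996195]] × [-11, 11]ᵀ ≈ [11.9169, -9.9994]ᵀ
Result: (11.9169, -9.9994)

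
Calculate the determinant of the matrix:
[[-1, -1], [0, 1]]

For a 2×2 matrix [[a, b], [c, d]], det = ad - bc
det = (-1)(1) - (-1)(0) = -1 - 0 = -1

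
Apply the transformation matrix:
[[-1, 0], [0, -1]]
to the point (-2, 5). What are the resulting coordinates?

Matrix multiplication:
[[-1, 0], [0, -1]] × [-2, 5]ᵀ
= [(-1)(-2) + (0)(5), (0)(-2) + (-1)(5)]ᵀ
= [2, -5]ᵀ
Result: (2, -5)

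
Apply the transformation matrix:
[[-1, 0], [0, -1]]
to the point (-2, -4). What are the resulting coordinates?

Matrix multiplication:
[[-1, 0], [0, -1]] × [-2, -4]ᵀ
= [(-1)(-2) + (0)(-4), (0)(-2) + (-1)(-4)]ᵀ
= [2, 4]ᵀ
Result: (2, 4)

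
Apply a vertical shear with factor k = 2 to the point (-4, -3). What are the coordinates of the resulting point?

Shear matrix for vertical shear with factor k = 2:
[[1, 0], [2, 1]]
Result: (-4, -3) → (-4, -11)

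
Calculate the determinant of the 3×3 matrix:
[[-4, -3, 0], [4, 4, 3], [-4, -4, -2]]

Expansion along first row:
det = -4·det([[4,3],[-4,-2]]) - -3·det([[4,3],[-4,-2]]) + 0·det([[4,4],[-4,-4]])
    = -4·(4·-2 - 3·-4) - -3·(4·-2 - 3·-4) + 0·(4·-4 - 4·-4)
    = -4·4 - -3·4 + 0·0
    = -16 + 12 + 0 = -4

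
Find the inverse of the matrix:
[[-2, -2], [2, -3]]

For [[a,b],[c,d]], inverse = (1/det)·[[d,-b],[-c,a]]
det = (-2)(-3) - (-2)(2) = 6 - -4 = 10
Inverse = (1/10)·[[-3, 2], [-2, -2]]
= [[-3/10, 1/5], [-1/5, -1/5]]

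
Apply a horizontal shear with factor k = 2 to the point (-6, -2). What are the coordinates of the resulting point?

Shear matrix for horizontal shear with factor k = 2:
[[1, 2], [0, 1]]
Result: (-6, -2) → (-10, -2)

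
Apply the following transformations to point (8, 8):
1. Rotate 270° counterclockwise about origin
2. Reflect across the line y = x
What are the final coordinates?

Step 1: Rotate 270° → (8, -8)
Step 2: Reflect across line y = x → (-8, 8)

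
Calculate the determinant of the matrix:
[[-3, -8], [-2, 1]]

For a 2×2 matrix [[a, b], [c, d]], det = ad - bc
det = (-3)(1) - (-8)(-2) = -3 - 16 = -19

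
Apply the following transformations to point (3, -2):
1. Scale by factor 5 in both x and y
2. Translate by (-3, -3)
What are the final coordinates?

Step 1: Scale (3, -2) by 5 → (15, -10)
Step 2: Translate by (-3, -3) → (12, -13)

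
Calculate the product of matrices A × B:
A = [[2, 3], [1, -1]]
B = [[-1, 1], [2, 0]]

Matrix multiplication:
C[0][0] = 2×-1 + 3×2 = 4
C[0][1] = 2×1 + 3×0 = 2
C[1][0] = 1×-1 + -1×2 = -3
C[1][1] = 1×1 + -1×0 = 1
Result: [[4, 2], [-3, 1]]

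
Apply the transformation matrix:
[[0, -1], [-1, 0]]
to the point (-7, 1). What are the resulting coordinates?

Matrix multiplication:
[[0, -1], [-1, 0]] × [-7, 1]ᵀ
= [(0)(-7) + (-1)(1), (-1)(-7) + (0)(1)]ᵀ
= [-1, 7]ᵀ
Result: (-1, 7)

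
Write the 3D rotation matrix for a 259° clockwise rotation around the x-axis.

Rotation matrix for clockwise 259° around x-axis:
A clockwise rotation by 259° is a counterclockwise rotation by -259°.
cos(-259°) = -0.1908, sin(-259°) = 0.9816
Result: [[1, 0, 0], [0, -0.1908, -0.9816], [0, 0.9816, -0.1908]]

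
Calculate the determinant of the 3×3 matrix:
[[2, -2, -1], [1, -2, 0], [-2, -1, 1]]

Expansion along first row:
det = 2·det([[-2,0],[-1,1]]) - -2·det([[1,0],[-2,1]]) + -1·det([[1,-2],[-2,-1]])
    = 2·(-2·1 - 0·-1) - -2·(1·1 - 0·-2) + -1·(1·-1 - -2·-2)
    = 2·-2 - -2·1 + -1·-5
    = -4 + 2 + 5 = 3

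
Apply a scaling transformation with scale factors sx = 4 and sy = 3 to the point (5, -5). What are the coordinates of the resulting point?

Scaling matrix:
[[4, 0], [0, 3]]
Result: (5 × 4, -5 × 3) = (20, -15)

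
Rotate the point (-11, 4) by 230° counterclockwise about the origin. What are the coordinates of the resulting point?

Rotation matrix for 230°: [[cos 230°, -sin 230°], [sin 230°, cos 230°]] ≈ [[-0.642788, 0.766044], [-0.766044, -0.642788]]
[[-0.642788, 0.766044], [-0.766044, -0.642788]] × [-11, 4]ᵀ ≈ [10.1348, 5.8553]ᵀ
Result: (10.1348, 5.8553)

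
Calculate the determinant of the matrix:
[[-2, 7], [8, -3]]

For a 2×2 matrix [[a, b], [c, d]], det = ad - bc
det = (-2)(-3) - (7)(8) = 6 - 56 = -50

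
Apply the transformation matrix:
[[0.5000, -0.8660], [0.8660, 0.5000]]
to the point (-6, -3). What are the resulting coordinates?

Matrix multiplication:
[[0.5000, -0.8660], [0.8660, 0.5000]] × [-6, -3]ᵀ
= [(0.5000)(-6) + (-0.8660)(-3), (0.8660)(-6) + (0.5000)(-3)]ᵀ
= [-0.4020, -6.6960]ᵀ
Result: (-0.4020, -6.6960)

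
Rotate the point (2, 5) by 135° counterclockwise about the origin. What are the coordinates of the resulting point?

Rotation matrix for 135°: [[cos 135°, -sin 135°], [sin 135°, cos 135°]] ≈ [[-0.707107, -0.707107], [0.707107, -0.707107]]
[[-0.707107, -0.707107], [0.707107, -0.707107]] × [2, 5]ᵀ ≈ [-4.9497, -2.1213]ᵀ
Result: (-4.9497, -2.1213)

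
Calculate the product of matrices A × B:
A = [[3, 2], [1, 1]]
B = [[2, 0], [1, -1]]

Matrix multiplication:
C[0][0] = 3×2 + 2×1 = 8
C[0][1] = 3×0 + 2×-1 = -2
C[1][0] = 1×2 + 1×1 = 3
C[1][1] = 1×0 + 1×-1 = -1
Result: [[8, -2], [3, -1]]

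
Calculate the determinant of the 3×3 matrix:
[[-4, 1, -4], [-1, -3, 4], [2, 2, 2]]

Expansion along first row:
det = -4·det([[-3,4],[2,2]]) - 1·det([[-1,4],[2,2]]) + -4·det([[-1,-3],[2,2]])
    = -4·(-3·2 - 4·2) - 1·(-1·2 - 4·2) + -4·(-1·2 - -3·2)
    = -4·-14 - 1·-10 + -4·4
    = 56 + 10 + -16 = 50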